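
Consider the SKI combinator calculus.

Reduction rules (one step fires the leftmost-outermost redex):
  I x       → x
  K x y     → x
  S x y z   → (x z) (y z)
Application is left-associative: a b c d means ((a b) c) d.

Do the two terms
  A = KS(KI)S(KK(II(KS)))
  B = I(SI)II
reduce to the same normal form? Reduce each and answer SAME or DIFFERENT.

Answer: DIFFERENT — A ⇓ SSK, B ⇓ I

Working:
Term A:
  start: KS(KI)S(KK(II(KS)))
  step 1: SS(KK(II(KS)))
  step 2: SSK

Term B:
  start: I(SI)II
  step 1: SIII
  step 2: II(II)
  step 3: I(II)
  step 4: II
  step 5: I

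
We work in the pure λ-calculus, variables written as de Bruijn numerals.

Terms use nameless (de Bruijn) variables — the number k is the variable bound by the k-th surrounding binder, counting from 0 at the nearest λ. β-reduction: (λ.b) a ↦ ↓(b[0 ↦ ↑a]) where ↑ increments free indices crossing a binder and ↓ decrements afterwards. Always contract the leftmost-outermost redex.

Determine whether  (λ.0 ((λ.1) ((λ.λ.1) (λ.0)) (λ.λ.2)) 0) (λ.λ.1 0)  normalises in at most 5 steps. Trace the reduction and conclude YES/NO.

Answer: NO — after 5 steps the term is (λ.(λ.λ.λ.λ.1 0) 0) (λ.λ.1 0), not yet normal

Reduction:
  start: (λ.0 ((λ.1) ((λ.λ.1) (λ.0)) (λ.λ.2)) 0) (λ.λ.1 0)
  step 1: (λ.λ.1 0) ((λ.λ.λ.1 0) ((λ.λ.1) (λ.0)) (λ.λ.λ.λ.1 0)) (λ.λ.1 0)
  step 2: (λ.(λ.λ.λ.1 0) ((λ.λ.1) (λ.0)) (λ.λ.λ.λ.1 0) 0) (λ.λ.1 0)
  step 3: (λ.λ.λ.1 0) ((λ.λ.1) (λ.0)) (λ.λ.λ.λ.1 0) (λ.λ.1 0)
  step 4: (λ.λ.1 0) (λ.λ.λ.λ.1 0) (λ.λ.1 0)
  step 5: (λ.(λ.λ.λ.λ.1 0) 0) (λ.λ.1 0)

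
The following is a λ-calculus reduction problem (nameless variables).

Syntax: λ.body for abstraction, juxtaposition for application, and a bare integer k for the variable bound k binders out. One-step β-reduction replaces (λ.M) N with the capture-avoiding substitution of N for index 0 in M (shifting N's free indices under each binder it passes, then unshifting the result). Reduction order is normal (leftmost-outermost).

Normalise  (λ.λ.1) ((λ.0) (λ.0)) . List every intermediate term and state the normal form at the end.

  start: (λ.λ.1) ((λ.0) (λ.0))
  →1  λ.(λ.0) (λ.0)
  →2  λ.λ.0

Answer: normal form = λ.λ.0  (in 2 steps)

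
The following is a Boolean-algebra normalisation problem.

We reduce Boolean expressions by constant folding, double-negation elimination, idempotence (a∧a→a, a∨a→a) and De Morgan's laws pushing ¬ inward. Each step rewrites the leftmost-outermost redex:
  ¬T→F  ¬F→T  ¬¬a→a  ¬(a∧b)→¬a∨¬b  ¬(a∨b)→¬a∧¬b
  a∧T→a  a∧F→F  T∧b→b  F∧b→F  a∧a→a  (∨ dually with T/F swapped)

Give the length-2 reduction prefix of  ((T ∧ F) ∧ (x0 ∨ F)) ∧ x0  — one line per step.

Answer: after 2 steps: F ∧ x0

Working:
  start: ((T ∧ F) ∧ (x0 ∨ F)) ∧ x0
  [1] (F ∧ (x0 ∨ F)) ∧ x0
  [2] F ∧ x0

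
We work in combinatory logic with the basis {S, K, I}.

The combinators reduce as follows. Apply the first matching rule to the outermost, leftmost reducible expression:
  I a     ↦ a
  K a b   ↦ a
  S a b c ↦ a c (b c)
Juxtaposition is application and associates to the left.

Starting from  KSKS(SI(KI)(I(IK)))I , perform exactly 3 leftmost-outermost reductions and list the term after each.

Answer: after 3 steps: SI(I(I(IK))(KI(I(IK)))I)

Derivation:
  start: KSKS(SI(KI)(I(IK)))I
  [1] SS(SI(KI)(I(IK)))I
  [2] SI(SI(KI)(I(IK))I)
  [3] SI(I(I(IK))(KI(I(IK)))I)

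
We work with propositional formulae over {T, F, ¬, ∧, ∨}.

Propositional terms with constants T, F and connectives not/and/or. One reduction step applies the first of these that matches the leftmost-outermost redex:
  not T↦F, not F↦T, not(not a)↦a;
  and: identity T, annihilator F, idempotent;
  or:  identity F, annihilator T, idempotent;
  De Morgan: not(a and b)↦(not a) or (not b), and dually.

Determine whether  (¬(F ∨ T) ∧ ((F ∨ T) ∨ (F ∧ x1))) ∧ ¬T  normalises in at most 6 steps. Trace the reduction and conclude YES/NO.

  start: (¬(F ∨ T) ∧ ((F ∨ T) ∨ (F ∧ x1))) ∧ ¬T
  →1  ((¬F ∧ ¬T) ∧ ((F ∨ T) ∨ (F ∧ x1))) ∧ ¬T
  →2  ((T ∧ ¬T) ∧ ((F ∨ T) ∨ (F ∧ x1))) ∧ ¬T
  →3  (¬T ∧ ((F ∨ T) ∨ (F ∧ x1))) ∧ ¬T
  →4  (F ∧ ((F ∨ T) ∨ (F ∧ x1))) ∧ ¬T
  →5  F ∧ ¬T
  →6  F

Answer: YES — reaches normal form F in 6 ≤ 6 steps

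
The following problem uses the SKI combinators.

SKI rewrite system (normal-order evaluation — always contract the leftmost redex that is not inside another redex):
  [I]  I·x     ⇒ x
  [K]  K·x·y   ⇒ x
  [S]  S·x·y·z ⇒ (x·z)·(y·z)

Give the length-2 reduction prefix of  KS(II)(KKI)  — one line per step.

Answer: after 2 steps: SK

Working:
  start: KS(II)(KKI)
  step 1: S(KKI)
  step 2: SK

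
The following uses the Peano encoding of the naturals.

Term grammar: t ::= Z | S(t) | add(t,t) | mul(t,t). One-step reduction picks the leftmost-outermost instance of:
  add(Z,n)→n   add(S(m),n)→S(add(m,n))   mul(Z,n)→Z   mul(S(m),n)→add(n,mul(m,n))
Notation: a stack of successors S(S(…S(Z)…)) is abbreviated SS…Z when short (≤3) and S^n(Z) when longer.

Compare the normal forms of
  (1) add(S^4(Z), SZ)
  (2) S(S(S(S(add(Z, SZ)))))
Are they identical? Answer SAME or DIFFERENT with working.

Term A:
  start: add(S^4(Z), SZ)
  →1  S(add(SSSZ, SZ))
  →2  S(S(add(SSZ, SZ)))
  →3  S(S(S(add(SZ, SZ))))
  →4  S(S(S(S(add(Z, SZ)))))
  →5  S^5(Z)

Term B:
  start: S(S(S(S(add(Z, SZ)))))
  →1  S^5(Z)

Answer: SAME — A ⇓ S^5(Z), B ⇓ S^5(Z)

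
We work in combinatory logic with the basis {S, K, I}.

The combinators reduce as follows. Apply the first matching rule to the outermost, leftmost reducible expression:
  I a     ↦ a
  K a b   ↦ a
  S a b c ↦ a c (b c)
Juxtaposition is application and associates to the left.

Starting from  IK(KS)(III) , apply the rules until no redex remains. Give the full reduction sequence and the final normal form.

Answer: normal form = KS  (in 2 steps)

Reduction:
  start: IK(KS)(III)
  →1  K(KS)(III)
  →2  KS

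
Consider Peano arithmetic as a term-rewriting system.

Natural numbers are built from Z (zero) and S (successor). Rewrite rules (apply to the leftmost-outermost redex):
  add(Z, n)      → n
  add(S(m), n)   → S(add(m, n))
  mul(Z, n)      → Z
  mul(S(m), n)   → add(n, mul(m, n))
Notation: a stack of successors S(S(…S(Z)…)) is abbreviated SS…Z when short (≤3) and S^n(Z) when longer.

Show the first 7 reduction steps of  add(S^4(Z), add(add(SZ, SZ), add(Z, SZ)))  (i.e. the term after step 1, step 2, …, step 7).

Answer: after 7 steps: S(S(S(S(S(add(add(Z, SZ), add(Z, SZ)))))))

Working:
  start: add(S^4(Z), add(add(SZ, SZ), add(Z, SZ)))
  →1  S(add(SSSZ, add(add(SZ, SZ), add(Z, SZ))))
  →2  S(S(add(SSZ, add(add(SZ, SZ), add(Z, SZ)))))
  →3  S(S(S(add(SZ, add(add(SZ, SZ), add(Z, SZ))))))
  →4  S(S(S(S(add(Z, add(add(SZ, SZ), add(Z, SZ)))))))
  →5  S(S(S(S(add(add(SZ, SZ), add(Z, SZ))))))
  →6  S(S(S(S(add(S(add(Z, SZ)), add(Z, SZ))))))
  →7  S(S(S(S(S(add(add(Z, SZ), add(Z, SZ)))))))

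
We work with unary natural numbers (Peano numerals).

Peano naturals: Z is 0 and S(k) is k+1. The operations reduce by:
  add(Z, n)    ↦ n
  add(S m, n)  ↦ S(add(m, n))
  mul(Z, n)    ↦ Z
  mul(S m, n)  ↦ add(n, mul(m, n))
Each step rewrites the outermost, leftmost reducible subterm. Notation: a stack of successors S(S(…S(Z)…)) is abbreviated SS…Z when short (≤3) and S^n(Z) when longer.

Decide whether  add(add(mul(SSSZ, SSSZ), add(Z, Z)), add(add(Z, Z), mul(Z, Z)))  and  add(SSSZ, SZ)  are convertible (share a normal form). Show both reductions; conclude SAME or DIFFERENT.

Term A:
  start: add(add(mul(SSSZ, SSSZ), add(Z, Z)), add(add(Z, Z), mul(Z, Z)))
  step 1: add(add(add(SSSZ, mul(SSZ, SSSZ)), add(Z, Z)), add(add(Z, Z), mul(Z, Z)))
  step 2: add(add(S(add(SSZ, mul(SSZ, SSSZ))), add(Z, Z)), add(add(Z, Z), mul(Z, Z)))
  step 3: add(S(add(add(SSZ, mul(SSZ, SSSZ)), add(Z, Z))), add(add(Z, Z), mul(Z, Z)))
  step 4: S(add(add(add(SSZ, mul(SSZ, SSSZ)), add(Z, Z)), add(add(Z, Z), mul(Z, Z))))
  step 5: S(add(add(S(add(SZ, mul(SSZ, SSSZ))), add(Z, Z)), add(add(Z, Z), mul(Z, Z))))
  step 6: S(add(S(add(add(SZ, mul(SSZ, SSSZ)), add(Z, Z))), add(add(Z, Z), mul(Z, Z))))
  step 7: S(S(add(add(add(SZ, mul(SSZ, SSSZ)), add(Z, Z)), add(add(Z, Z), mul(Z, Z)))))
  step 8: S(S(add(add(S(add(Z, mul(SSZ, SSSZ))), add(Z, Z)), add(add(Z, Z), mul(Z, Z)))))
  step 9: S(S(add(S(add(add(Z, mul(SSZ, SSSZ)), add(Z, Z))), add(add(Z, Z), mul(Z, Z)))))
  step 10: S(S(S(add(add(add(Z, mul(SSZ, SSSZ)), add(Z, Z)), add(add(Z, Z), mul(Z, Z))))))
  step 11: S(S(S(add(add(mul(SSZ, SSSZ), add(Z, Z)), add(add(Z, Z), mul(Z, Z))))))
  step 12: S(S(S(add(add(add(SSSZ, mul(SZ, SSSZ)), add(Z, Z)), add(add(Z, Z), mul(Z, Z))))))
  step 13: S(S(S(add(add(S(add(SSZ, mul(SZ, SSSZ))), add(Z, Z)), add(add(Z, Z), mul(Z, Z))))))
  step 14: S(S(S(add(S(add(add(SSZ, mul(SZ, SSSZ)), add(Z, Z))), add(add(Z, Z), mul(Z, Z))))))
  step 15: S(S(S(S(add(add(add(SSZ, mul(SZ, SSSZ)), add(Z, Z)), add(add(Z, Z), mul(Z, Z)))))))
  step 16: S(S(S(S(add(add(S(add(SZ, mul(SZ, SSSZ))), add(Z, Z)), add(add(Z, Z), mul(Z, Z)))))))
  step 17: S(S(S(S(add(S(add(add(SZ, mul(SZ, SSSZ)), add(Z, Z))), add(add(Z, Z), mul(Z, Z)))))))
  step 18: S(S(S(S(S(add(add(add(SZ, mul(SZ, SSSZ)), add(Z, Z)), add(add(Z, Z), mul(Z, Z))))))))
  step 19: S(S(S(S(S(add(add(S(add(Z, mul(SZ, SSSZ))), add(Z, Z)), add(add(Z, Z), mul(Z, Z))))))))
  step 20: S(S(S(S(S(add(S(add(add(Z, mul(SZ, SSSZ)), add(Z, Z))), add(add(Z, Z), mul(Z, Z))))))))
  step 21: S(S(S(S(S(S(add(add(add(Z, mul(SZ, SSSZ)), add(Z, Z)), add(add(Z, Z), mul(Z, Z)))))))))
  step 22: S(S(S(S(S(S(add(add(mul(SZ, SSSZ), add(Z, Z)), add(add(Z, Z), mul(Z, Z)))))))))
  step 23: S(S(S(S(S(S(add(add(add(SSSZ, mul(Z, SSSZ)), add(Z, Z)), add(add(Z, Z), mul(Z, Z)))))))))
  step 24: S(S(S(S(S(S(add(add(S(add(SSZ, mul(Z, SSSZ))), add(Z, Z)), add(add(Z, Z), mul(Z, Z)))))))))
  step 25: S(S(S(S(S(S(add(S(add(add(SSZ, mul(Z, SSSZ)), add(Z, Z))), add(add(Z, Z), mul(Z, Z)))))))))
  step 26: S(S(S(S(S(S(S(add(add(add(SSZ, mul(Z, SSSZ)), add(Z, Z)), add(add(Z, Z), mul(Z, Z))))))))))
  step 27: S(S(S(S(S(S(S(add(add(S(add(SZ, mul(Z, SSSZ))), add(Z, Z)), add(add(Z, Z), mul(Z, Z))))))))))
  step 28: S(S(S(S(S(S(S(add(S(add(add(SZ, mul(Z, SSSZ)), add(Z, Z))), add(add(Z, Z), mul(Z, Z))))))))))
  step 29: S(S(S(S(S(S(S(S(add(add(add(SZ, mul(Z, SSSZ)), add(Z, Z)), add(add(Z, Z), mul(Z, Z)))))))))))
  step 30: S(S(S(S(S(S(S(S(add(add(S(add(Z, mul(Z, SSSZ))), add(Z, Z)), add(add(Z, Z), mul(Z, Z)))))))))))
  step 31: S(S(S(S(S(S(S(S(add(S(add(add(Z, mul(Z, SSSZ)), add(Z, Z))), add(add(Z, Z), mul(Z, Z)))))))))))
  step 32: S(S(S(S(S(S(S(S(S(add(add(add(Z, mul(Z, SSSZ)), add(Z, Z)), add(add(Z, Z), mul(Z, Z))))))))))))
  step 33: S(S(S(S(S(S(S(S(S(add(add(mul(Z, SSSZ), add(Z, Z)), add(add(Z, Z), mul(Z, Z))))))))))))
  step 34: S(S(S(S(S(S(S(S(S(add(add(Z, add(Z, Z)), add(add(Z, Z), mul(Z, Z))))))))))))
  step 35: S(S(S(S(S(S(S(S(S(add(add(Z, Z), add(add(Z, Z), mul(Z, Z))))))))))))
  step 36: S(S(S(S(S(S(S(S(S(add(Z, add(add(Z, Z), mul(Z, Z))))))))))))
  step 37: S(S(S(S(S(S(S(S(S(add(add(Z, Z), mul(Z, Z)))))))))))
  step 38: S(S(S(S(S(S(S(S(S(add(Z, mul(Z, Z)))))))))))
  step 39: S(S(S(S(S(S(S(S(S(mul(Z, Z))))))))))
  step 40: S^9(Z)

Term B:
  start: add(SSSZ, SZ)
  step 1: S(add(SSZ, SZ))
  step 2: S(S(add(SZ, SZ)))
  step 3: S(S(S(add(Z, SZ))))
  step 4: S^4(Z)

Answer: DIFFERENT — A ⇓ S^9(Z), B ⇓ S^4(Z)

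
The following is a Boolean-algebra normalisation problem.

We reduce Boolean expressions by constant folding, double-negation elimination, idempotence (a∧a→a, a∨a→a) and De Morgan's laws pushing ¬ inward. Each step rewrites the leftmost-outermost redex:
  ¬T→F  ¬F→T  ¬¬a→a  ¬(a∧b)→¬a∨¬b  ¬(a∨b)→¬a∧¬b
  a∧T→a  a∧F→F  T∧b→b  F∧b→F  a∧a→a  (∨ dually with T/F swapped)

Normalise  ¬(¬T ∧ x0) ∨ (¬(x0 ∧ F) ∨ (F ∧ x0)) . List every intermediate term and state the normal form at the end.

  start: ¬(¬T ∧ x0) ∨ (¬(x0 ∧ F) ∨ (F ∧ x0))
  →1  (¬¬T ∨ ¬x0) ∨ (¬(x0 ∧ F) ∨ (F ∧ x0))
  →2  (T ∨ ¬x0) ∨ (¬(x0 ∧ F) ∨ (F ∧ x0))
  →3  T ∨ (¬(x0 ∧ F) ∨ (F ∧ x0))
  →4  T

Answer: normal form = T  (in 4 steps)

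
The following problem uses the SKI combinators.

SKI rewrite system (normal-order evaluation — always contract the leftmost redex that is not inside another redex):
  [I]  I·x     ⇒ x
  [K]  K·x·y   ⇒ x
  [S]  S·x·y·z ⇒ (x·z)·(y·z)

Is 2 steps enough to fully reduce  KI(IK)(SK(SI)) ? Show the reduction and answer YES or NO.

  start: KI(IK)(SK(SI))
  [1] I(SK(SI))
  [2] SK(SI)

Answer: YES — reaches normal form SK(SI) in 2 ≤ 2 steps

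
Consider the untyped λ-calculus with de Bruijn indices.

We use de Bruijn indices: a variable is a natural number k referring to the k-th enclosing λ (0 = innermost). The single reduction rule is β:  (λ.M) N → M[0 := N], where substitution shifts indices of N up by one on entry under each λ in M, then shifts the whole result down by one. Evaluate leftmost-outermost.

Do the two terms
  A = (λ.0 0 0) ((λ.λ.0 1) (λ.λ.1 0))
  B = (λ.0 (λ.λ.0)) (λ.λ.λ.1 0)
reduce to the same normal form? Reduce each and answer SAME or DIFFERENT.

Answer: DIFFERENT — A ⇓ λ.0 (λ.λ.1 0), B ⇓ λ.λ.1 0

Reduction:
Term A:
  start: (λ.0 0 0) ((λ.λ.0 1) (λ.λ.1 0))
  step 1: (λ.λ.0 1) (λ.λ.1 0) ((λ.λ.0 1) (λ.λ.1 0)) ((λ.λ.0 1) (λ.λ.1 0))
  step 2: (λ.0 (λ.λ.1 0)) ((λ.λ.0 1) (λ.λ.1 0)) ((λ.λ.0 1) (λ.λ.1 0))
  step 3: (λ.λ.0 1) (λ.λ.1 0) (λ.λ.1 0) ((λ.λ.0 1) (λ.λ.1 0))
  step 4: (λ.0 (λ.λ.1 0)) (λ.λ.1 0) ((λ.λ.0 1) (λ.λ.1 0))
  step 5: (λ.λ.1 0) (λ.λ.1 0) ((λ.λ.0 1) (λ.λ.1 0))
  step 6: (λ.(λ.λ.1 0) 0) ((λ.λ.0 1) (λ.λ.1 0))
  step 7: (λ.λ.1 0) ((λ.λ.0 1) (λ.λ.1 0))
  step 8: λ.(λ.λ.0 1) (λ.λ.1 0) 0
  step 9: λ.(λ.0 (λ.λ.1 0)) 0
  step 10: λ.0 (λ.λ.1 0)

Term B:
  start: (λ.0 (λ.λ.0)) (λ.λ.λ.1 0)
  step 1: (λ.λ.λ.1 0) (λ.λ.0)
  step 2: λ.λ.1 0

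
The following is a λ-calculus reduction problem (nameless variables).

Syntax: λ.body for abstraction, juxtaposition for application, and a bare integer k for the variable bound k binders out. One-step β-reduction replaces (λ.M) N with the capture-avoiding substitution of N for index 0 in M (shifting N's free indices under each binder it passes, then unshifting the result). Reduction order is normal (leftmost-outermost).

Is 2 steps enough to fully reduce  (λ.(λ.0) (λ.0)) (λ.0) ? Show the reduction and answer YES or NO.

  start: (λ.(λ.0) (λ.0)) (λ.0)
  →1  (λ.0) (λ.0)
  →2  λ.0

Answer: YES — reaches normal form λ.0 in 2 ≤ 2 steps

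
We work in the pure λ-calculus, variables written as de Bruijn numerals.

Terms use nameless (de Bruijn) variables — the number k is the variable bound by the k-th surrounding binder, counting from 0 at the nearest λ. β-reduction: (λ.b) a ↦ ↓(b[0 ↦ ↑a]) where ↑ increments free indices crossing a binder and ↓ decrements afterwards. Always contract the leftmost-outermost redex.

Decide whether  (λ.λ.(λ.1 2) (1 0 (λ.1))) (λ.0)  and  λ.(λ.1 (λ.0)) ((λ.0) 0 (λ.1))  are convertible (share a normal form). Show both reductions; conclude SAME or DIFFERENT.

Answer: SAME — A ⇓ λ.0 (λ.0), B ⇓ λ.0 (λ.0)

Reduction:
Term A:
  start: (λ.λ.(λ.1 2) (1 0 (λ.1))) (λ.0)
  step 1: λ.(λ.1 (λ.0)) ((λ.0) 0 (λ.1))
  step 2: λ.0 (λ.0)

Term B:
  start: λ.(λ.1 (λ.0)) ((λ.0) 0 (λ.1))
  step 1: λ.0 (λ.0)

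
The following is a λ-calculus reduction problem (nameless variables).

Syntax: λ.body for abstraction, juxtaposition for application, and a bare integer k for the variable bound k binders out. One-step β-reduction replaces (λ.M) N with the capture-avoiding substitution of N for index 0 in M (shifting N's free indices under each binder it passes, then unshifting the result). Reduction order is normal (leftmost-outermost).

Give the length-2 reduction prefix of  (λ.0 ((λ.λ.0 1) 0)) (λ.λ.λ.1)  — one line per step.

Answer: after 2 steps: λ.λ.1

Reduction:
  start: (λ.0 ((λ.λ.0 1) 0)) (λ.λ.λ.1)
  step 1: (λ.λ.λ.1) ((λ.λ.0 1) (λ.λ.λ.1))
  step 2: λ.λ.1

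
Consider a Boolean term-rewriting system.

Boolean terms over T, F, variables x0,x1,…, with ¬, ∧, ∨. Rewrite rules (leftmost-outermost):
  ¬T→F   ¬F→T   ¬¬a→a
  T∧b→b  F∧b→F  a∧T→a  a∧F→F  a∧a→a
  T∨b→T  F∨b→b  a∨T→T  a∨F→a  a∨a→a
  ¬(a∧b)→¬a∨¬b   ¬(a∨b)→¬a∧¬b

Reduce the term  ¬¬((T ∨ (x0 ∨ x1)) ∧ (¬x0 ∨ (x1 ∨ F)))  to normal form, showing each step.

  start: ¬¬((T ∨ (x0 ∨ x1)) ∧ (¬x0 ∨ (x1 ∨ F)))
  →1  (T ∨ (x0 ∨ x1)) ∧ (¬x0 ∨ (x1 ∨ F))
  →2  T ∧ (¬x0 ∨ (x1 ∨ F))
  →3  ¬x0 ∨ (x1 ∨ F)
  →4  ¬x0 ∨ x1

Answer: normal form = ¬x0 ∨ x1  (in 4 steps)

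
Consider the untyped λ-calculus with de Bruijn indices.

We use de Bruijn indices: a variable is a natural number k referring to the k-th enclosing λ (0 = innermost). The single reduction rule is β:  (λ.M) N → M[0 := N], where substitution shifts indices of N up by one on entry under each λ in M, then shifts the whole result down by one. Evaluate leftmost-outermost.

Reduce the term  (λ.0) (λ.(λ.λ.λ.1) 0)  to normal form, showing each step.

  start: (λ.0) (λ.(λ.λ.λ.1) 0)
  step 1: λ.(λ.λ.λ.1) 0
  step 2: λ.λ.λ.1

Answer: normal form = λ.λ.λ.1  (in 2 steps)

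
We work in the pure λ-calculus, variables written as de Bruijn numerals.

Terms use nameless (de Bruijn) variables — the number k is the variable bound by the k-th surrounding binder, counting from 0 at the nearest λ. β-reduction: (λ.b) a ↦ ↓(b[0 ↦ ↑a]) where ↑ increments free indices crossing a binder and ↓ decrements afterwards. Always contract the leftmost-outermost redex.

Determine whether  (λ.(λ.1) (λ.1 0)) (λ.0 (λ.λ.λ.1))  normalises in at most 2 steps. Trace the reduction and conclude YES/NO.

  start: (λ.(λ.1) (λ.1 0)) (λ.0 (λ.λ.λ.1))
  step 1: (λ.λ.0 (λ.λ.λ.1)) (λ.(λ.0 (λ.λ.λ.1)) 0)
  step 2: λ.0 (λ.λ.λ.1)

Answer: YES — reaches normal form λ.0 (λ.λ.λ.1) in 2 ≤ 2 steps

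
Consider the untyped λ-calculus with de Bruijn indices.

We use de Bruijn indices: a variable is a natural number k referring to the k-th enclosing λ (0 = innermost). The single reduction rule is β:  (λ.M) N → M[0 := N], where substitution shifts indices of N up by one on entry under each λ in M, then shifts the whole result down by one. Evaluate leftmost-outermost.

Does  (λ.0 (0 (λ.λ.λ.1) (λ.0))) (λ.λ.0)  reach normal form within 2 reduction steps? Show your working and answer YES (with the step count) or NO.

Answer: YES — reaches normal form λ.0 in 2 ≤ 2 steps

Working:
  start: (λ.0 (0 (λ.λ.λ.1) (λ.0))) (λ.λ.0)
  [1] (λ.λ.0) ((λ.λ.0) (λ.λ.λ.1) (λ.0))
  [2] λ.0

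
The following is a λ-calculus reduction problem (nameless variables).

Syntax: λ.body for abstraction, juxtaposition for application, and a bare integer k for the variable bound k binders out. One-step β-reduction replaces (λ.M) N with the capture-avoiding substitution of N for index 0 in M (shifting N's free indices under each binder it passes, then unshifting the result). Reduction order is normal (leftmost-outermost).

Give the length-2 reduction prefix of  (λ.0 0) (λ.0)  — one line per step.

  start: (λ.0 0) (λ.0)
  step 1: (λ.0) (λ.0)
  step 2: λ.0

Answer: after 2 steps: λ.0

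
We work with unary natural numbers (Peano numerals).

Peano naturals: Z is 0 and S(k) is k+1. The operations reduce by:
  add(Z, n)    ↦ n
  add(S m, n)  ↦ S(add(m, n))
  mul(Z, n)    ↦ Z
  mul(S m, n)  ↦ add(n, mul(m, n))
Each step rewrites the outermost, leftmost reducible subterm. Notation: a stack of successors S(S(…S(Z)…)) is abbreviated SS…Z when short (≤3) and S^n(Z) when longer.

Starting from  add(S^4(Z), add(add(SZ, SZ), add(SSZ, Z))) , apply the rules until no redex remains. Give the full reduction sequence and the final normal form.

  start: add(S^4(Z), add(add(SZ, SZ), add(SSZ, Z)))
  step 1: S(add(SSSZ, add(add(SZ, SZ), add(SSZ, Z))))
  step 2: S(S(add(SSZ, add(add(SZ, SZ), add(SSZ, Z)))))
  step 3: S(S(S(add(SZ, add(add(SZ, SZ), add(SSZ, Z))))))
  step 4: S(S(S(S(add(Z, add(add(SZ, SZ), add(SSZ, Z)))))))
  step 5: S(S(S(S(add(add(SZ, SZ), add(SSZ, Z))))))
  step 6: S(S(S(S(add(S(add(Z, SZ)), add(SSZ, Z))))))
  step 7: S(S(S(S(S(add(add(Z, SZ), add(SSZ, Z)))))))
  step 8: S(S(S(S(S(add(SZ, add(SSZ, Z)))))))
  step 9: S(S(S(S(S(S(add(Z, add(SSZ, Z))))))))
  step 10: S(S(S(S(S(S(add(SSZ, Z)))))))
  step 11: S(S(S(S(S(S(S(add(SZ, Z))))))))
  step 12: S(S(S(S(S(S(S(S(add(Z, Z)))))))))
  step 13: S^8(Z)

Answer: normal form = S^8(Z)  (in 13 steps)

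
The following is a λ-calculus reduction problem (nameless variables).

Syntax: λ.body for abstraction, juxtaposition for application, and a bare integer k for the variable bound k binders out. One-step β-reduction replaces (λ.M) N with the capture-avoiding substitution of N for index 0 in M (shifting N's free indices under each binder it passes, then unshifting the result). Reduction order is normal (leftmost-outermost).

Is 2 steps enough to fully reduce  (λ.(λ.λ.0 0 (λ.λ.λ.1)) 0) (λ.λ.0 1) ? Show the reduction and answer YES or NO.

Answer: YES — reaches normal form λ.0 0 (λ.λ.λ.1) in 2 ≤ 2 steps

Working:
  start: (λ.(λ.λ.0 0 (λ.λ.λ.1)) 0) (λ.λ.0 1)
  [1] (λ.λ.0 0 (λ.λ.λ.1)) (λ.λ.0 1)
  [2] λ.0 0 (λ.λ.λ.1)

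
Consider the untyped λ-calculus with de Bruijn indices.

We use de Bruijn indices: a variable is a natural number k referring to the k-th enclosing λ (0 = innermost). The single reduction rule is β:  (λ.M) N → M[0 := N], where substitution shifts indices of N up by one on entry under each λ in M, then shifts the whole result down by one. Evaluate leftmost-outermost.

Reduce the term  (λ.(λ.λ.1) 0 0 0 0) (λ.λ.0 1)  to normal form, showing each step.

Answer: normal form = λ.0 (λ.λ.0 1)  (in 6 steps)

Working:
  start: (λ.(λ.λ.1) 0 0 0 0) (λ.λ.0 1)
  →1  (λ.λ.1) (λ.λ.0 1) (λ.λ.0 1) (λ.λ.0 1) (λ.λ.0 1)
  →2  (λ.λ.λ.0 1) (λ.λ.0 1) (λ.λ.0 1) (λ.λ.0 1)
  →3  (λ.λ.0 1) (λ.λ.0 1) (λ.λ.0 1)
  →4  (λ.0 (λ.λ.0 1)) (λ.λ.0 1)
  →5  (λ.λ.0 1) (λ.λ.0 1)
  →6  λ.0 (λ.λ.0 1)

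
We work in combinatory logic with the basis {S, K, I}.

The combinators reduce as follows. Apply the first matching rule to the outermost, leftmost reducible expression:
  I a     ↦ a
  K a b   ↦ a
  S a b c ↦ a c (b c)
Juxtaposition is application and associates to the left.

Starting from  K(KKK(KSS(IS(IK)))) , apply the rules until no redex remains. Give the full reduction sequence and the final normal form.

Answer: normal form = K(K(S(SK)))  (in 4 steps)

Reduction:
  start: K(KKK(KSS(IS(IK))))
  →1  K(K(KSS(IS(IK))))
  →2  K(K(S(IS(IK))))
  →3  K(K(S(S(IK))))
  →4  K(K(S(SK)))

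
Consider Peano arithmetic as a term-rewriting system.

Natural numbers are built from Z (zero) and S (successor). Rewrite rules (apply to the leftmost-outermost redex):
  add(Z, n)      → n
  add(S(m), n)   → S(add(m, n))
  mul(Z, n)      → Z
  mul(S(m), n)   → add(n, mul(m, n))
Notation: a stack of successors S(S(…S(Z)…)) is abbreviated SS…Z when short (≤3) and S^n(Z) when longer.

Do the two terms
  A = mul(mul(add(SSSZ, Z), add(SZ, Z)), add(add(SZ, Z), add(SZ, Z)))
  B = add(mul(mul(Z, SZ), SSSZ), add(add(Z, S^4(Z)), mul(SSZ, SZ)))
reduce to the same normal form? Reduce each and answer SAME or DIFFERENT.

Answer: SAME — A ⇓ S^6(Z), B ⇓ S^6(Z)

Derivation:
Term A:
  start: mul(mul(add(SSSZ, Z), add(SZ, Z)), add(add(SZ, Z), add(SZ, Z)))
  [1] mul(mul(S(add(SSZ, Z)), add(SZ, Z)), add(add(SZ, Z), add(SZ, Z)))
  [2] mul(add(add(SZ, Z), mul(add(SSZ, Z), add(SZ, Z))), add(add(SZ, Z), add(SZ, Z)))
  [3] mul(add(S(add(Z, Z)), mul(add(SSZ, Z), add(SZ, Z))), add(add(SZ, Z), add(SZ, Z)))
  [4] mul(S(add(add(Z, Z), mul(add(SSZ, Z), add(SZ, Z)))), add(add(SZ, Z), add(SZ, Z)))
  [5] add(add(add(SZ, Z), add(SZ, Z)), mul(add(add(Z, Z), mul(add(SSZ, Z), add(SZ, Z))), add(add(SZ, Z), add(SZ, Z))))
  [6] add(add(S(add(Z, Z)), add(SZ, Z)), mul(add(add(Z, Z), mul(add(SSZ, Z), add(SZ, Z))), add(add(SZ, Z), add(SZ, Z))))
  [7] add(S(add(add(Z, Z), add(SZ, Z))), mul(add(add(Z, Z), mul(add(SSZ, Z), add(SZ, Z))), add(add(SZ, Z), add(SZ, Z))))
  [8] S(add(add(add(Z, Z), add(SZ, Z)), mul(add(add(Z, Z), mul(add(SSZ, Z), add(SZ, Z))), add(add(SZ, Z), add(SZ, Z)))))
  [9] S(add(add(Z, add(SZ, Z)), mul(add(add(Z, Z), mul(add(SSZ, Z), add(SZ, Z))), add(add(SZ, Z), add(SZ, Z)))))
  [10] S(add(add(SZ, Z), mul(add(add(Z, Z), mul(add(SSZ, Z), add(SZ, Z))), add(add(SZ, Z), add(SZ, Z)))))
  [11] S(add(S(add(Z, Z)), mul(add(add(Z, Z), mul(add(SSZ, Z), add(SZ, Z))), add(add(SZ, Z), add(SZ, Z)))))
  [12] S(S(add(add(Z, Z), mul(add(add(Z, Z), mul(add(SSZ, Z), add(SZ, Z))), add(add(SZ, Z), add(SZ, Z))))))
  [13] S(S(add(Z, mul(add(add(Z, Z), mul(add(SSZ, Z), add(SZ, Z))), add(add(SZ, Z), add(SZ, Z))))))
  [14] S(S(mul(add(add(Z, Z), mul(add(SSZ, Z), add(SZ, Z))), add(add(SZ, Z), add(SZ, Z)))))
  [15] S(S(mul(add(Z, mul(add(SSZ, Z), add(SZ, Z))), add(add(SZ, Z), add(SZ, Z)))))
  [16] S(S(mul(mul(add(SSZ, Z), add(SZ, Z)), add(add(SZ, Z), add(SZ, Z)))))
  [17] S(S(mul(mul(S(add(SZ, Z)), add(SZ, Z)), add(add(SZ, Z), add(SZ, Z)))))
  [18] S(S(mul(add(add(SZ, Z), mul(add(SZ, Z), add(SZ, Z))), add(add(SZ, Z), add(SZ, Z)))))
  [19] S(S(mul(add(S(add(Z, Z)), mul(add(SZ, Z), add(SZ, Z))), add(add(SZ, Z), add(SZ, Z)))))
  [20] S(S(mul(S(add(add(Z, Z), mul(add(SZ, Z), add(SZ, Z)))), add(add(SZ, Z), add(SZ, Z)))))
  [21] S(S(add(add(add(SZ, Z), add(SZ, Z)), mul(add(add(Z, Z), mul(add(SZ, Z), add(SZ, Z))), add(add(SZ, Z), add(SZ, Z))))))
  [22] S(S(add(add(S(add(Z, Z)), add(SZ, Z)), mul(add(add(Z, Z), mul(add(SZ, Z), add(SZ, Z))), add(add(SZ, Z), add(SZ, Z))))))
  [23] S(S(add(S(add(add(Z, Z), add(SZ, Z))), mul(add(add(Z, Z), mul(add(SZ, Z), add(SZ, Z))), add(add(SZ, Z), add(SZ, Z))))))
  [24] S(S(S(add(add(add(Z, Z), add(SZ, Z)), mul(add(add(Z, Z), mul(add(SZ, Z), add(SZ, Z))), add(add(SZ, Z), add(SZ, Z)))))))
  [25] S(S(S(add(add(Z, add(SZ, Z)), mul(add(add(Z, Z), mul(add(SZ, Z), add(SZ, Z))), add(add(SZ, Z), add(SZ, Z)))))))
  [26] S(S(S(add(add(SZ, Z), mul(add(add(Z, Z), mul(add(SZ, Z), add(SZ, Z))), add(add(SZ, Z), add(SZ, Z)))))))
  [27] S(S(S(add(S(add(Z, Z)), mul(add(add(Z, Z), mul(add(SZ, Z), add(SZ, Z))), add(add(SZ, Z), add(SZ, Z)))))))
  [28] S(S(S(S(add(add(Z, Z), mul(add(add(Z, Z), mul(add(SZ, Z), add(SZ, Z))), add(add(SZ, Z), add(SZ, Z))))))))
  [29] S(S(S(S(add(Z, mul(add(add(Z, Z), mul(add(SZ, Z), add(SZ, Z))), add(add(SZ, Z), add(SZ, Z))))))))
  [30] S(S(S(S(mul(add(add(Z, Z), mul(add(SZ, Z), add(SZ, Z))), add(add(SZ, Z), add(SZ, Z)))))))
  [31] S(S(S(S(mul(add(Z, mul(add(SZ, Z), add(SZ, Z))), add(add(SZ, Z), add(SZ, Z)))))))
  [32] S(S(S(S(mul(mul(add(SZ, Z), add(SZ, Z)), add(add(SZ, Z), add(SZ, Z)))))))
  [33] S(S(S(S(mul(mul(S(add(Z, Z)), add(SZ, Z)), add(add(SZ, Z), add(SZ, Z)))))))
  [34] S(S(S(S(mul(add(add(SZ, Z), mul(add(Z, Z), add(SZ, Z))), add(add(SZ, Z), add(SZ, Z)))))))
  [35] S(S(S(S(mul(add(S(add(Z, Z)), mul(add(Z, Z), add(SZ, Z))), add(add(SZ, Z), add(SZ, Z)))))))
  [36] S(S(S(S(mul(S(add(add(Z, Z), mul(add(Z, Z), add(SZ, Z)))), add(add(SZ, Z), add(SZ, Z)))))))
  [37] S(S(S(S(add(add(add(SZ, Z), add(SZ, Z)), mul(add(add(Z, Z), mul(add(Z, Z), add(SZ, Z))), add(add(SZ, Z), add(SZ, Z))))))))
  [38] S(S(S(S(add(add(S(add(Z, Z)), add(SZ, Z)), mul(add(add(Z, Z), mul(add(Z, Z), add(SZ, Z))), add(add(SZ, Z), add(SZ, Z))))))))
  [39] S(S(S(S(add(S(add(add(Z, Z), add(SZ, Z))), mul(add(add(Z, Z), mul(add(Z, Z), add(SZ, Z))), add(add(SZ, Z), add(SZ, Z))))))))
  [40] S(S(S(S(S(add(add(add(Z, Z), add(SZ, Z)), mul(add(add(Z, Z), mul(add(Z, Z), add(SZ, Z))), add(add(SZ, Z), add(SZ, Z)))))))))
  [41] S(S(S(S(S(add(add(Z, add(SZ, Z)), mul(add(add(Z, Z), mul(add(Z, Z), add(SZ, Z))), add(add(SZ, Z), add(SZ, Z)))))))))
  [42] S(S(S(S(S(add(add(SZ, Z), mul(add(add(Z, Z), mul(add(Z, Z), add(SZ, Z))), add(add(SZ, Z), add(SZ, Z)))))))))
  [43] S(S(S(S(S(add(S(add(Z, Z)), mul(add(add(Z, Z), mul(add(Z, Z), add(SZ, Z))), add(add(SZ, Z), add(SZ, Z)))))))))
  [44] S(S(S(S(S(S(add(add(Z, Z), mul(add(add(Z, Z), mul(add(Z, Z), add(SZ, Z))), add(add(SZ, Z), add(SZ, Z))))))))))
  [45] S(S(S(S(S(S(add(Z, mul(add(add(Z, Z), mul(add(Z, Z), add(SZ, Z))), add(add(SZ, Z), add(SZ, Z))))))))))
  [46] S(S(S(S(S(S(mul(add(add(Z, Z), mul(add(Z, Z), add(SZ, Z))), add(add(SZ, Z), add(SZ, Z)))))))))
  [47] S(S(S(S(S(S(mul(add(Z, mul(add(Z, Z), add(SZ, Z))), add(add(SZ, Z), add(SZ, Z)))))))))
  [48] S(S(S(S(S(S(mul(mul(add(Z, Z), add(SZ, Z)), add(add(SZ, Z), add(SZ, Z)))))))))
  [49] S(S(S(S(S(S(mul(mul(Z, add(SZ, Z)), add(add(SZ, Z), add(SZ, Z)))))))))
  [50] S(S(S(S(S(S(mul(Z, add(add(SZ, Z), add(SZ, Z)))))))))
  [51] S^6(Z)

Term B:
  start: add(mul(mul(Z, SZ), SSSZ), add(add(Z, S^4(Z)), mul(SSZ, SZ)))
  [1] add(mul(Z, SSSZ), add(add(Z, S^4(Z)), mul(SSZ, SZ)))
  [2] add(Z, add(add(Z, S^4(Z)), mul(SSZ, SZ)))
  [3] add(add(Z, S^4(Z)), mul(SSZ, SZ))
  [4] add(S^4(Z), mul(SSZ, SZ))
  [5] S(add(SSSZ, mul(SSZ, SZ)))
  [6] S(S(add(SSZ, mul(SSZ, SZ))))
  [7] S(S(S(add(SZ, mul(SSZ, SZ)))))
  [8] S(S(S(S(add(Z, mul(SSZ, SZ))))))
  [9] S(S(S(S(mul(SSZ, SZ)))))
  [10] S(S(S(S(add(SZ, mul(SZ, SZ))))))
  [11] S(S(S(S(S(add(Z, mul(SZ, SZ)))))))
  [12] S(S(S(S(S(mul(SZ, SZ))))))
  [13] S(S(S(S(S(add(SZ, mul(Z, SZ)))))))
  [14] S(S(S(S(S(S(add(Z, mul(Z, SZ))))))))
  [15] S(S(S(S(S(S(mul(Z, SZ)))))))
  [16] S^6(Z)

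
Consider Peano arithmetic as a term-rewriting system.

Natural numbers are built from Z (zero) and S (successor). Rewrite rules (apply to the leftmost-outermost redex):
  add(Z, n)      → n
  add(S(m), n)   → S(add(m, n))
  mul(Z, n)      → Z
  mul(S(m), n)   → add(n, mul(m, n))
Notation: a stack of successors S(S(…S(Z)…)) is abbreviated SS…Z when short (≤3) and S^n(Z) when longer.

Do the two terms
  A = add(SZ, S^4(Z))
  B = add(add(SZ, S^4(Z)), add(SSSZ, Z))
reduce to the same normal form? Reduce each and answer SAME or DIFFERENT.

Answer: DIFFERENT — A ⇓ S^5(Z), B ⇓ S^8(Z)

Working:
Term A:
  start: add(SZ, S^4(Z))
  [1] S(add(Z, S^4(Z)))
  [2] S^5(Z)

Term B:
  start: add(add(SZ, S^4(Z)), add(SSSZ, Z))
  [1] add(S(add(Z, S^4(Z))), add(SSSZ, Z))
  [2] S(add(add(Z, S^4(Z)), add(SSSZ, Z)))
  [3] S(add(S^4(Z), add(SSSZ, Z)))
  [4] S(S(add(SSSZ, add(SSSZ, Z))))
  [5] S(S(S(add(SSZ, add(SSSZ, Z)))))
  [6] S(S(S(S(add(SZ, add(SSSZ, Z))))))
  [7] S(S(S(S(S(add(Z, add(SSSZ, Z)))))))
  [8] S(S(S(S(S(add(SSSZ, Z))))))
  [9] S(S(S(S(S(S(add(SSZ, Z)))))))
  [10] S(S(S(S(S(S(S(add(SZ, Z))))))))
  [11] S(S(S(S(S(S(S(S(add(Z, Z)))))))))
  [12] S^8(Z)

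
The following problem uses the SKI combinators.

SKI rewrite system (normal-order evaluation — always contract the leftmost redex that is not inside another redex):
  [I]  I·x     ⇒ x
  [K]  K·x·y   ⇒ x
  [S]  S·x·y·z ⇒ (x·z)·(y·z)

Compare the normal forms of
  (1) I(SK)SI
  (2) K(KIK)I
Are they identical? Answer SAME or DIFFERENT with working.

Answer: SAME — A ⇓ I, B ⇓ I

Reduction:
Term A:
  start: I(SK)SI
  step 1: SKSI
  step 2: KI(SI)
  step 3: I

Term B:
  start: K(KIK)I
  step 1: KIK
  step 2: I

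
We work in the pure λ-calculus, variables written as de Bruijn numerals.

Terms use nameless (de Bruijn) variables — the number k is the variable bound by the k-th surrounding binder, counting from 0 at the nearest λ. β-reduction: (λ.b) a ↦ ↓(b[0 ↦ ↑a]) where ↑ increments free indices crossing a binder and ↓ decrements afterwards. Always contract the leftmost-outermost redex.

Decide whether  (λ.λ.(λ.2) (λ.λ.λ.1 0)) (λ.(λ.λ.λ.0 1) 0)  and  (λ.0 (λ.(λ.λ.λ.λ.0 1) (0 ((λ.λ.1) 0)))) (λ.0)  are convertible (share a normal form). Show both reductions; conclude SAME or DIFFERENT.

Term A:
  start: (λ.λ.(λ.2) (λ.λ.λ.1 0)) (λ.(λ.λ.λ.0 1) 0)
  →1  λ.(λ.λ.(λ.λ.λ.0 1) 0) (λ.λ.λ.1 0)
  →2  λ.λ.(λ.λ.λ.0 1) 0
  →3  λ.λ.λ.λ.0 1

Term B:
  start: (λ.0 (λ.(λ.λ.λ.λ.0 1) (0 ((λ.λ.1) 0)))) (λ.0)
  →1  (λ.0) (λ.(λ.λ.λ.λ.0 1) (0 ((λ.λ.1) 0)))
  →2  λ.(λ.λ.λ.λ.0 1) (0 ((λ.λ.1) 0))
  →3  λ.λ.λ.λ.0 1

Answer: SAME — A ⇓ λ.λ.λ.λ.0 1, B ⇓ λ.λ.λ.λ.0 1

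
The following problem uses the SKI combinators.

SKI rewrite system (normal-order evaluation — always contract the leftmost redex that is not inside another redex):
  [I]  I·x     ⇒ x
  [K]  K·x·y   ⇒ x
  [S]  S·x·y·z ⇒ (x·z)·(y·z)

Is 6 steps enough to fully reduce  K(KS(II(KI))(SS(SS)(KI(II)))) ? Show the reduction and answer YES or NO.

Answer: YES — reaches normal form K(S(SI(SSI))) in 4 ≤ 6 steps

Derivation:
  start: K(KS(II(KI))(SS(SS)(KI(II))))
  step 1: K(S(SS(SS)(KI(II))))
  step 2: K(S(S(KI(II))(SS(KI(II)))))
  step 3: K(S(SI(SS(KI(II)))))
  step 4: K(S(SI(SSI)))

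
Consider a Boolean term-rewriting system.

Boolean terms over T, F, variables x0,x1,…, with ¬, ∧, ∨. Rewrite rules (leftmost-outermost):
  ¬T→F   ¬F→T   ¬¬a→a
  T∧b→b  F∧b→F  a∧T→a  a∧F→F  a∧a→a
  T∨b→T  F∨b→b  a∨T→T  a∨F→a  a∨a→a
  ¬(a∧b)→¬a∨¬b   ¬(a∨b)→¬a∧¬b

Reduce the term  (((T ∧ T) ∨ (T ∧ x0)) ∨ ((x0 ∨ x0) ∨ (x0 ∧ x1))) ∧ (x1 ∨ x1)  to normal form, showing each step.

Answer: normal form = x1  (in 5 steps)

Reduction:
  start: (((T ∧ T) ∨ (T ∧ x0)) ∨ ((x0 ∨ x0) ∨ (x0 ∧ x1))) ∧ (x1 ∨ x1)
  [1] ((T ∨ (T ∧ x0)) ∨ ((x0 ∨ x0) ∨ (x0 ∧ x1))) ∧ (x1 ∨ x1)
  [2] (T ∨ ((x0 ∨ x0) ∨ (x0 ∧ x1))) ∧ (x1 ∨ x1)
  [3] T ∧ (x1 ∨ x1)
  [4] x1 ∨ x1
  [5] x1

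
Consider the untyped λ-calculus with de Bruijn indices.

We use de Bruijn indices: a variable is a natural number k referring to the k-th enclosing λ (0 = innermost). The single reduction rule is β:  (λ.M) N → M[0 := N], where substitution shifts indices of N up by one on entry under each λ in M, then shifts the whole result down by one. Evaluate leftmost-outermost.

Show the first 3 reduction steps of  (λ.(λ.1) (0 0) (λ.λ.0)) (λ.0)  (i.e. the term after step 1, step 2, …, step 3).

  start: (λ.(λ.1) (0 0) (λ.λ.0)) (λ.0)
  step 1: (λ.λ.0) ((λ.0) (λ.0)) (λ.λ.0)
  step 2: (λ.0) (λ.λ.0)
  step 3: λ.λ.0

Answer: after 3 steps: λ.λ.0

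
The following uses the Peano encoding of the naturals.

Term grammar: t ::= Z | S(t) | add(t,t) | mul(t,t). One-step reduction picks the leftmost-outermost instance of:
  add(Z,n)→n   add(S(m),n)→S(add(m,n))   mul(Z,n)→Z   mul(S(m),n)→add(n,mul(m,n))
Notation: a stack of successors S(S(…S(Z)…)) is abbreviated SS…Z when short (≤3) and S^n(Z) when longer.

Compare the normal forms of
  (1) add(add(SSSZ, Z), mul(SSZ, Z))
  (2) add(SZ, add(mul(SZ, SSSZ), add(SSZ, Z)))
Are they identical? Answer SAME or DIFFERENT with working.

Answer: DIFFERENT — A ⇓ SSSZ, B ⇓ S^6(Z)

Working:
Term A:
  start: add(add(SSSZ, Z), mul(SSZ, Z))
  →1  add(S(add(SSZ, Z)), mul(SSZ, Z))
  →2  S(add(add(SSZ, Z), mul(SSZ, Z)))
  →3  S(add(S(add(SZ, Z)), mul(SSZ, Z)))
  →4  S(S(add(add(SZ, Z), mul(SSZ, Z))))
  →5  S(S(add(S(add(Z, Z)), mul(SSZ, Z))))
  →6  S(S(S(add(add(Z, Z), mul(SSZ, Z)))))
  →7  S(S(S(add(Z, mul(SSZ, Z)))))
  →8  S(S(S(mul(SSZ, Z))))
  →9  S(S(S(add(Z, mul(SZ, Z)))))
  →10  S(S(S(mul(SZ, Z))))
  →11  S(S(S(add(Z, mul(Z, Z)))))
  →12  S(S(S(mul(Z, Z))))
  →13  SSSZ

Term B:
  start: add(SZ, add(mul(SZ, SSSZ), add(SSZ, Z)))
  →1  S(add(Z, add(mul(SZ, SSSZ), add(SSZ, Z))))
  →2  S(add(mul(SZ, SSSZ), add(SSZ, Z)))
  →3  S(add(add(SSSZ, mul(Z, SSSZ)), add(SSZ, Z)))
  →4  S(add(S(add(SSZ, mul(Z, SSSZ))), add(SSZ, Z)))
  →5  S(S(add(add(SSZ, mul(Z, SSSZ)), add(SSZ, Z))))
  →6  S(S(add(S(add(SZ, mul(Z, SSSZ))), add(SSZ, Z))))
  →7  S(S(S(add(add(SZ, mul(Z, SSSZ)), add(SSZ, Z)))))
  →8  S(S(S(add(S(add(Z, mul(Z, SSSZ))), add(SSZ, Z)))))
  →9  S(S(S(S(add(add(Z, mul(Z, SSSZ)), add(SSZ, Z))))))
  →10  S(S(S(S(add(mul(Z, SSSZ), add(SSZ, Z))))))
  →11  S(S(S(S(add(Z, add(SSZ, Z))))))
  →12  S(S(S(S(add(SSZ, Z)))))
  →13  S(S(S(S(S(add(SZ, Z))))))
  →14  S(S(S(S(S(S(add(Z, Z)))))))
  →15  S^6(Z)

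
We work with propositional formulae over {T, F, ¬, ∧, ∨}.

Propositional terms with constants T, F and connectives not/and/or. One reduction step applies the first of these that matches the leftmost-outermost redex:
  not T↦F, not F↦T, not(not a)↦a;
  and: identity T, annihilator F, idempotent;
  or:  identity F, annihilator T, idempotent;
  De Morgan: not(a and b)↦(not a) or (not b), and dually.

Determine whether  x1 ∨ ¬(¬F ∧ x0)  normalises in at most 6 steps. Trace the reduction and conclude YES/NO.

Answer: YES — reaches normal form x1 ∨ ¬x0 in 3 ≤ 6 steps

Derivation:
  start: x1 ∨ ¬(¬F ∧ x0)
  →1  x1 ∨ (¬¬F ∨ ¬x0)
  →2  x1 ∨ (F ∨ ¬x0)
  →3  x1 ∨ ¬x0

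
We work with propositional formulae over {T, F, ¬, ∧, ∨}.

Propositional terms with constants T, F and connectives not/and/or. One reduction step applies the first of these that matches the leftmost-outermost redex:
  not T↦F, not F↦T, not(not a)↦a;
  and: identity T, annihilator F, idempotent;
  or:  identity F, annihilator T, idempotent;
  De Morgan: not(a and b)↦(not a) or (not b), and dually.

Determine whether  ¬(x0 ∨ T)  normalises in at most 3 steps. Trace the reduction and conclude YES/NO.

  start: ¬(x0 ∨ T)
  [1] ¬x0 ∧ ¬T
  [2] ¬x0 ∧ F
  [3] F

Answer: YES — reaches normal form F in 3 ≤ 3 steps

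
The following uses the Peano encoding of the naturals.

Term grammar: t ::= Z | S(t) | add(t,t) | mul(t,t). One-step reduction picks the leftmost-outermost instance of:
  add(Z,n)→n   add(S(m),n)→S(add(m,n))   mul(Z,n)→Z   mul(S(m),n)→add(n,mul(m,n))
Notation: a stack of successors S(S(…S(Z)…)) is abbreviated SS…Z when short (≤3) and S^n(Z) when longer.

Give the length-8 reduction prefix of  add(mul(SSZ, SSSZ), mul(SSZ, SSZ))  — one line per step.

  start: add(mul(SSZ, SSSZ), mul(SSZ, SSZ))
  [1] add(add(SSSZ, mul(SZ, SSSZ)), mul(SSZ, SSZ))
  [2] add(S(add(SSZ, mul(SZ, SSSZ))), mul(SSZ, SSZ))
  [3] S(add(add(SSZ, mul(SZ, SSSZ)), mul(SSZ, SSZ)))
  [4] S(add(S(add(SZ, mul(SZ, SSSZ))), mul(SSZ, SSZ)))
  [5] S(S(add(add(SZ, mul(SZ, SSSZ)), mul(SSZ, SSZ))))
  [6] S(S(add(S(add(Z, mul(SZ, SSSZ))), mul(SSZ, SSZ))))
  [7] S(S(S(add(add(Z, mul(SZ, SSSZ)), mul(SSZ, SSZ)))))
  [8] S(S(S(add(mul(SZ, SSSZ), mul(SSZ, SSZ)))))

Answer: after 8 steps: S(S(S(add(mul(SZ, SSSZ), mul(SSZ, SSZ)))))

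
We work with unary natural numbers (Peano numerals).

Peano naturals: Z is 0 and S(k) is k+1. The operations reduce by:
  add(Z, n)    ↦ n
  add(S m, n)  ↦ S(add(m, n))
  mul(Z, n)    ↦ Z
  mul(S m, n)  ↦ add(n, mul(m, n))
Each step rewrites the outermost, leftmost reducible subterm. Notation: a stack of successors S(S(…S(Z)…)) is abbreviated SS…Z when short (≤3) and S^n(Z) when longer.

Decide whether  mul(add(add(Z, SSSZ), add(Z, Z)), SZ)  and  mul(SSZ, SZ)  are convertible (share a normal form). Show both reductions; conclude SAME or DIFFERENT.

Answer: DIFFERENT — A ⇓ SSSZ, B ⇓ SSZ

Working:
Term A:
  start: mul(add(add(Z, SSSZ), add(Z, Z)), SZ)
  step 1: mul(add(SSSZ, add(Z, Z)), SZ)
  step 2: mul(S(add(SSZ, add(Z, Z))), SZ)
  step 3: add(SZ, mul(add(SSZ, add(Z, Z)), SZ))
  step 4: S(add(Z, mul(add(SSZ, add(Z, Z)), SZ)))
  step 5: S(mul(add(SSZ, add(Z, Z)), SZ))
  step 6: S(mul(S(add(SZ, add(Z, Z))), SZ))
  step 7: S(add(SZ, mul(add(SZ, add(Z, Z)), SZ)))
  step 8: S(S(add(Z, mul(add(SZ, add(Z, Z)), SZ))))
  step 9: S(S(mul(add(SZ, add(Z, Z)), SZ)))
  step 10: S(S(mul(S(add(Z, add(Z, Z))), SZ)))
  step 11: S(S(add(SZ, mul(add(Z, add(Z, Z)), SZ))))
  step 12: S(S(S(add(Z, mul(add(Z, add(Z, Z)), SZ)))))
  step 13: S(S(S(mul(add(Z, add(Z, Z)), SZ))))
  step 14: S(S(S(mul(add(Z, Z), SZ))))
  step 15: S(S(S(mul(Z, SZ))))
  step 16: SSSZ

Term B:
  start: mul(SSZ, SZ)
  step 1: add(SZ, mul(SZ, SZ))
  step 2: S(add(Z, mul(SZ, SZ)))
  step 3: S(mul(SZ, SZ))
  step 4: S(add(SZ, mul(Z, SZ)))
  step 5: S(S(add(Z, mul(Z, SZ))))
  step 6: S(S(mul(Z, SZ)))
  step 7: SSZ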